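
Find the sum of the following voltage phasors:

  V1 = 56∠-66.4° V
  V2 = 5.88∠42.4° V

Step 1 — Convert each phasor to rectangular form:
  V1 = 56·(cos(-66.4°) + j·sin(-66.4°)) = 22.42 - j51.32 V
  V2 = 5.88·(cos(42.4°) + j·sin(42.4°)) = 4.342 + j3.965 V
Step 2 — Sum components: V_total = 26.76 - j47.35 V.
Step 3 — Convert to polar: |V_total| = 54.39 V, ∠V_total = -60.5°.

V_total = 54.39∠-60.5° V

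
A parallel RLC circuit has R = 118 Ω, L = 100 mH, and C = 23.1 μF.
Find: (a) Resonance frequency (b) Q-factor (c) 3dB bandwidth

Step 1 — Resonance: ω₀ = 1/√(LC) = 1/√(0.1·2.31e-05) = 658 rad/s.
Step 2 — f₀ = ω₀/(2π) = 104.7 Hz.
Step 3 — Parallel Q: Q = R/(ω₀L) = 118/(658·0.1) = 1.793.
Step 4 — Bandwidth: Δω = ω₀/Q = 366.9 rad/s; BW = Δω/(2π) = 58.39 Hz.

(a) f₀ = 104.7 Hz  (b) Q = 1.793  (c) BW = 58.39 Hz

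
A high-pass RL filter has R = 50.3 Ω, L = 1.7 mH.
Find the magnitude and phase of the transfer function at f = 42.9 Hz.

Step 1 — Angular frequency: ω = 2π·42.9 = 269.5 rad/s.
Step 2 — Transfer function: H(jω) = jωL/(R + jωL).
Step 3 — Numerator jωL = j·0.4582; denominator R + jωL = 50.3 + j0.4582.
Step 4 — H = 8.299e-05 + j0.009109.
Step 5 — Magnitude: |H| = 0.00911 (-40.8 dB); phase: φ = 89.5°.

|H| = 0.00911 (-40.8 dB), φ = 89.5°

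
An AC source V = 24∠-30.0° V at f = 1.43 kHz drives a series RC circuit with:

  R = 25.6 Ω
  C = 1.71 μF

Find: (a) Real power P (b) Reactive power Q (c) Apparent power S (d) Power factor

Step 1 — Angular frequency: ω = 2π·f = 2π·1430 = 8985 rad/s.
Step 2 — Component impedances:
  R: Z = R = 25.6 Ω
  C: Z = 1/(jωC) = -j/(ω·C) = 0 - j65.09 Ω
Step 3 — Series combination: Z_total = R + C = 25.6 - j65.09 Ω = 69.94∠-68.5° Ω.
Step 4 — Source phasor: V = 24∠-30.0° V = 20.78 - j12 V.
Step 5 — Current: I = V / Z = 0.2684 + j0.2138 A = 0.3432∠38.5° A.
Step 6 — Complex power: S = V·I* = 3.015 - j7.664 VA.
Step 7 — Real power: P = Re(S) = 3.015 W.
Step 8 — Reactive power: Q = Im(S) = -7.664 VAR.
Step 9 — Apparent power: |S| = 8.236 VA.
Step 10 — Power factor: PF = P/|S| = 0.366 (leading).

(a) P = 3.015 W  (b) Q = -7.664 VAR  (c) S = 8.236 VA  (d) PF = 0.366 (leading)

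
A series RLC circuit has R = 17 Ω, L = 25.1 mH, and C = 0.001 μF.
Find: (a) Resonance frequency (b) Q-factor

Step 1 — Resonance condition Im(Z)=0 gives ω₀ = 1/√(LC).
Step 2 — ω₀ = 1/√(0.0251·1e-09) = 1.996e+05 rad/s.
Step 3 — f₀ = ω₀/(2π) = 3.177e+04 Hz.
Step 4 — Series Q: Q = ω₀L/R = 1.996e+05·0.0251/17 = 294.7.

(a) f₀ = 3.177e+04 Hz  (b) Q = 294.7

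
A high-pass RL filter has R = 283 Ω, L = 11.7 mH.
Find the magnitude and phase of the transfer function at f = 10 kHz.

Step 1 — Angular frequency: ω = 2π·1e+04 = 6.283e+04 rad/s.
Step 2 — Transfer function: H(jω) = jωL/(R + jωL).
Step 3 — Numerator jωL = j·735.1; denominator R + jωL = 283 + j735.1.
Step 4 — H = 0.8709 + j0.3353.
Step 5 — Magnitude: |H| = 0.9332 (-0.6 dB); phase: φ = 21.1°.

|H| = 0.9332 (-0.6 dB), φ = 21.1°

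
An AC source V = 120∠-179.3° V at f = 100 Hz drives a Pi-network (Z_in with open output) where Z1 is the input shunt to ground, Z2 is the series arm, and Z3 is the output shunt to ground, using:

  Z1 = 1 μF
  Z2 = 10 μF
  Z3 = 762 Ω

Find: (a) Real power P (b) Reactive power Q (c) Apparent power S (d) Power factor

Step 1 — Angular frequency: ω = 2π·f = 2π·100 = 628.3 rad/s.
Step 2 — Component impedances:
  Z1: Z = 1/(jωC) = -j/(ω·C) = 0 - j1592 Ω
  Z2: Z = 1/(jωC) = -j/(ω·C) = 0 - j159.2 Ω
  Z3: Z = R = 762 Ω
Step 3 — With open output, the series arm Z2 and the output shunt Z3 appear in series to ground: Z2 + Z3 = 762 - j159.2 Ω.
Step 4 — Parallel with input shunt Z1: Z_in = Z1 || (Z2 + Z3) = 529.5 - j375.1 Ω = 648.9∠-35.3° Ω.
Step 5 — Source phasor: V = 120∠-179.3° V = -120 - j1.466 V.
Step 6 — Current: I = V / Z = -0.1496 - j0.1088 A = 0.1849∠-144.0° A.
Step 7 — Complex power: S = V·I* = 18.11 - j12.83 VA.
Step 8 — Real power: P = Re(S) = 18.11 W.
Step 9 — Reactive power: Q = Im(S) = -12.83 VAR.
Step 10 — Apparent power: |S| = 22.19 VA.
Step 11 — Power factor: PF = P/|S| = 0.8159 (leading).

(a) P = 18.11 W  (b) Q = -12.83 VAR  (c) S = 22.19 VA  (d) PF = 0.8159 (leading)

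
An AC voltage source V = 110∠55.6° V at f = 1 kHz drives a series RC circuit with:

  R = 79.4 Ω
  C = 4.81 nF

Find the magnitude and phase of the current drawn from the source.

Step 1 — Angular frequency: ω = 2π·f = 2π·1000 = 6283 rad/s.
Step 2 — Component impedances:
  R: Z = R = 79.4 Ω
  C: Z = 1/(jωC) = -j/(ω·C) = 0 - j3.309e+04 Ω
Step 3 — Series combination: Z_total = R + C = 79.4 - j3.309e+04 Ω = 3.309e+04∠-89.9° Ω.
Step 4 — Source phasor: V = 110∠55.6° V = 62.15 + j90.76 V.
Step 5 — Ohm's law: I = V / Z_total = (62.15 + j90.76) / (79.4 - j3.309e+04) = -0.002739 + j0.001885 A.
Step 6 — Convert to polar: |I| = 0.003324 A, ∠I = 145.5°.

I = 0.003324∠145.5° A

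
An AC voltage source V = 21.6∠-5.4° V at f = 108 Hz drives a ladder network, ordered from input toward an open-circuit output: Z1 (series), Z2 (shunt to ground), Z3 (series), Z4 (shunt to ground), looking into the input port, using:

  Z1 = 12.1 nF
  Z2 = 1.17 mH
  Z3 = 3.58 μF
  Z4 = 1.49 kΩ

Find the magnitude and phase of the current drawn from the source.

Step 1 — Angular frequency: ω = 2π·f = 2π·108 = 678.6 rad/s.
Step 2 — Component impedances:
  Z1: Z = 1/(jωC) = -j/(ω·C) = 0 - j1.218e+05 Ω
  Z2: Z = jωL = j·678.6·0.00117 = 0 + j0.7939 Ω
  Z3: Z = 1/(jωC) = -j/(ω·C) = 0 - j411.6 Ω
  Z4: Z = R = 1490 Ω
Step 3 — Ladder network (open output): work backward from the far end, alternating series and parallel combinations. Z_in = 0.0003932 - j1.218e+05 Ω = 1.218e+05∠-90.0° Ω.
Step 4 — Source phasor: V = 21.6∠-5.4° V = 21.5 - j2.033 V.
Step 5 — Ohm's law: I = V / Z_total = (21.5 - j2.033) / (0.0003932 - j1.218e+05) = 1.669e-05 + j0.0001766 A.
Step 6 — Convert to polar: |I| = 0.0001774 A, ∠I = 84.6°.

I = 0.0001774∠84.6° A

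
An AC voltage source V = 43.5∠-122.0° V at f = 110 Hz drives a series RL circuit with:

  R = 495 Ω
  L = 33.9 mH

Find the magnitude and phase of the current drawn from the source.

Step 1 — Angular frequency: ω = 2π·f = 2π·110 = 691.2 rad/s.
Step 2 — Component impedances:
  R: Z = R = 495 Ω
  L: Z = jωL = j·691.2·0.0339 = 0 + j23.43 Ω
Step 3 — Series combination: Z_total = R + L = 495 + j23.43 Ω = 495.6∠2.7° Ω.
Step 4 — Source phasor: V = 43.5∠-122.0° V = -23.05 - j36.89 V.
Step 5 — Ohm's law: I = V / Z_total = (-23.05 - j36.89) / (495 + j23.43) = -0.04998 - j0.07216 A.
Step 6 — Convert to polar: |I| = 0.08778 A, ∠I = -124.7°.

I = 0.08778∠-124.7° A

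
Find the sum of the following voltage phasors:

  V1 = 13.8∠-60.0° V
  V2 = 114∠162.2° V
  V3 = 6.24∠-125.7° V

Step 1 — Convert each phasor to rectangular form:
  V1 = 13.8·(cos(-60.0°) + j·sin(-60.0°)) = 6.9 - j11.95 V
  V2 = 114·(cos(162.2°) + j·sin(162.2°)) = -108.5 + j34.85 V
  V3 = 6.24·(cos(-125.7°) + j·sin(-125.7°)) = -3.641 - j5.067 V
Step 2 — Sum components: V_total = -105.3 + j17.83 V.
Step 3 — Convert to polar: |V_total| = 106.8 V, ∠V_total = 170.4°.

V_total = 106.8∠170.4° V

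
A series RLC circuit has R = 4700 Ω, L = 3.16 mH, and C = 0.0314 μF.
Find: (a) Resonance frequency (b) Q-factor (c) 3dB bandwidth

Step 1 — Resonance: ω₀ = 1/√(LC) = 1/√(0.00316·3.14e-08) = 1.004e+05 rad/s.
Step 2 — f₀ = ω₀/(2π) = 1.598e+04 Hz.
Step 3 — Series Q: Q = ω₀L/R = 1.004e+05·0.00316/4700 = 0.0675.
Step 4 — Bandwidth: Δω = ω₀/Q = 1.487e+06 rad/s; BW = Δω/(2π) = 2.367e+05 Hz.

(a) f₀ = 1.598e+04 Hz  (b) Q = 0.0675  (c) BW = 2.367e+05 Hz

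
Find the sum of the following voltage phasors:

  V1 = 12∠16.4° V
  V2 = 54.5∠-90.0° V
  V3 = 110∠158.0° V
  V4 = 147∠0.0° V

Step 1 — Convert each phasor to rectangular form:
  V1 = 12·(cos(16.4°) + j·sin(16.4°)) = 11.51 + j3.388 V
  V2 = 54.5·(cos(-90.0°) + j·sin(-90.0°)) = 0 - j54.5 V
  V3 = 110·(cos(158.0°) + j·sin(158.0°)) = -102 + j41.21 V
  V4 = 147·(cos(0.0°) + j·sin(0.0°)) = 147 V
Step 2 — Sum components: V_total = 56.52 - j9.905 V.
Step 3 — Convert to polar: |V_total| = 57.38 V, ∠V_total = -9.9°.

V_total = 57.38∠-9.9° V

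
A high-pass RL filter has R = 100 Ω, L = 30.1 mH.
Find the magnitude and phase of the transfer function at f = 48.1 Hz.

Step 1 — Angular frequency: ω = 2π·48.1 = 302.2 rad/s.
Step 2 — Transfer function: H(jω) = jωL/(R + jωL).
Step 3 — Numerator jωL = j·9.097; denominator R + jωL = 100 + j9.097.
Step 4 — H = 0.008207 + j0.09022.
Step 5 — Magnitude: |H| = 0.09059 (-20.9 dB); phase: φ = 84.8°.

|H| = 0.09059 (-20.9 dB), φ = 84.8°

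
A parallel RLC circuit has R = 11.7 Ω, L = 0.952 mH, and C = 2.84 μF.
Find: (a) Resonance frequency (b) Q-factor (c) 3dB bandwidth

Step 1 — Resonance: ω₀ = 1/√(LC) = 1/√(0.000952·2.84e-06) = 1.923e+04 rad/s.
Step 2 — f₀ = ω₀/(2π) = 3061 Hz.
Step 3 — Parallel Q: Q = R/(ω₀L) = 11.7/(1.923e+04·0.000952) = 0.639.
Step 4 — Bandwidth: Δω = ω₀/Q = 3.01e+04 rad/s; BW = Δω/(2π) = 4790 Hz.

(a) f₀ = 3061 Hz  (b) Q = 0.639  (c) BW = 4790 Hz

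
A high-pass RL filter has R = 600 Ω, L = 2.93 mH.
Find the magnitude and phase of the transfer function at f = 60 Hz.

Step 1 — Angular frequency: ω = 2π·60 = 377 rad/s.
Step 2 — Transfer function: H(jω) = jωL/(R + jωL).
Step 3 — Numerator jωL = j·1.105; denominator R + jωL = 600 + j1.105.
Step 4 — H = 3.389e-06 + j0.001841.
Step 5 — Magnitude: |H| = 0.001841 (-54.7 dB); phase: φ = 89.9°.

|H| = 0.001841 (-54.7 dB), φ = 89.9°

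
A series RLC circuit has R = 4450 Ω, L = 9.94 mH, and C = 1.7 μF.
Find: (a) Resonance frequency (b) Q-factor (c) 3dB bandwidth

Step 1 — Resonance: ω₀ = 1/√(LC) = 1/√(0.00994·1.7e-06) = 7693 rad/s.
Step 2 — f₀ = ω₀/(2π) = 1224 Hz.
Step 3 — Series Q: Q = ω₀L/R = 7693·0.00994/4450 = 0.01718.
Step 4 — Bandwidth: Δω = ω₀/Q = 4.477e+05 rad/s; BW = Δω/(2π) = 7.125e+04 Hz.

(a) f₀ = 1224 Hz  (b) Q = 0.01718  (c) BW = 7.125e+04 Hz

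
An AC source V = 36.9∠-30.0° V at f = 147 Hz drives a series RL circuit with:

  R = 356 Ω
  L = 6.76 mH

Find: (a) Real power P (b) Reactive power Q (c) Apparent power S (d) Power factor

Step 1 — Angular frequency: ω = 2π·f = 2π·147 = 923.6 rad/s.
Step 2 — Component impedances:
  R: Z = R = 356 Ω
  L: Z = jωL = j·923.6·0.00676 = 0 + j6.244 Ω
Step 3 — Series combination: Z_total = R + L = 356 + j6.244 Ω = 356.1∠1.0° Ω.
Step 4 — Source phasor: V = 36.9∠-30.0° V = 31.96 - j18.45 V.
Step 5 — Current: I = V / Z = 0.08883 - j0.05338 A = 0.1036∠-31.0° A.
Step 6 — Complex power: S = V·I* = 3.824 + j0.06706 VA.
Step 7 — Real power: P = Re(S) = 3.824 W.
Step 8 — Reactive power: Q = Im(S) = 0.06706 VAR.
Step 9 — Apparent power: |S| = 3.824 VA.
Step 10 — Power factor: PF = P/|S| = 0.9998 (lagging).

(a) P = 3.824 W  (b) Q = 0.06706 VAR  (c) S = 3.824 VA  (d) PF = 0.9998 (lagging)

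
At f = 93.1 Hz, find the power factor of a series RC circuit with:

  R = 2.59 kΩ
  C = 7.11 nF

Step 1 — Angular frequency: ω = 2π·f = 2π·93.1 = 585 rad/s.
Step 2 — Component impedances:
  R: Z = R = 2590 Ω
  C: Z = 1/(jωC) = -j/(ω·C) = 0 - j2.404e+05 Ω
Step 3 — Series combination: Z_total = R + C = 2590 - j2.404e+05 Ω = 2.405e+05∠-89.4° Ω.
Step 4 — Power factor: PF = cos(φ) = Re(Z)/|Z| = 2590/2.405e+05 = 0.01077.
Step 5 — Type: Im(Z) = -2.404e+05 ⇒ leading (phase φ = -89.4°).

PF = 0.01077 (leading, φ = -89.4°)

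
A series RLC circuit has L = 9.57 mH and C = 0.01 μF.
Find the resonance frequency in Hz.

Step 1 — Resonance condition Im(Z)=0 gives ω₀ = 1/√(LC).
Step 2 — ω₀ = 1/√(0.00957·1e-08) = 1.022e+05 rad/s.
Step 3 — f₀ = ω₀/(2π) = 1.627e+04 Hz.

f₀ = 1.627e+04 Hz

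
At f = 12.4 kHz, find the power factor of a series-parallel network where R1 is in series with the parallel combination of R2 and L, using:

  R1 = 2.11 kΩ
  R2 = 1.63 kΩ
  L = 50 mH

Step 1 — Angular frequency: ω = 2π·f = 2π·1.24e+04 = 7.791e+04 rad/s.
Step 2 — Component impedances:
  R1: Z = R = 2110 Ω
  R2: Z = R = 1630 Ω
  L: Z = jωL = j·7.791e+04·0.05 = 0 + j3896 Ω
Step 3 — Parallel branch: R2 || L = 1/(1/R2 + 1/L) = 1387 + j580.4 Ω.
Step 4 — Series with R1: Z_total = R1 + (R2 || L) = 3497 + j580.4 Ω = 3545∠9.4° Ω.
Step 5 — Power factor: PF = cos(φ) = Re(Z)/|Z| = 3497/3545 = 0.9865.
Step 6 — Type: Im(Z) = 580.4 ⇒ lagging (phase φ = 9.4°).

PF = 0.9865 (lagging, φ = 9.4°)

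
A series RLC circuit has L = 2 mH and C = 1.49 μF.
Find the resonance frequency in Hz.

Step 1 — Resonance condition Im(Z)=0 gives ω₀ = 1/√(LC).
Step 2 — ω₀ = 1/√(0.002·1.49e-06) = 1.832e+04 rad/s.
Step 3 — f₀ = ω₀/(2π) = 2915 Hz.

f₀ = 2915 Hz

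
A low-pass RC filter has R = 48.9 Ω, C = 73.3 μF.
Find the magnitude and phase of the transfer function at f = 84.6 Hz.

Step 1 — Angular frequency: ω = 2π·84.6 = 531.6 rad/s.
Step 2 — Transfer function: H(jω) = 1/(1 + jωRC).
Step 3 — Denominator: 1 + jωRC = 1 + j·531.6·48.9·7.33e-05 = 1 + j1.905.
Step 4 — H = 0.216 - j0.4115.
Step 5 — Magnitude: |H| = 0.4647 (-6.7 dB); phase: φ = -62.3°.

|H| = 0.4647 (-6.7 dB), φ = -62.3°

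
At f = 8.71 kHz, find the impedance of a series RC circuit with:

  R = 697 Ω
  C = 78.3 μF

Step 1 — Angular frequency: ω = 2π·f = 2π·8710 = 5.473e+04 rad/s.
Step 2 — Component impedances:
  R: Z = R = 697 Ω
  C: Z = 1/(jωC) = -j/(ω·C) = 0 - j0.2334 Ω
Step 3 — Series combination: Z_total = R + C = 697 - j0.2334 Ω = 697∠-0.0° Ω.

Z = 697 - j0.2334 Ω = 697∠-0.0° Ω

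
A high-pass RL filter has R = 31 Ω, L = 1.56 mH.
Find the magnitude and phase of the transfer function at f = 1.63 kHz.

Step 1 — Angular frequency: ω = 2π·1630 = 1.024e+04 rad/s.
Step 2 — Transfer function: H(jω) = jωL/(R + jωL).
Step 3 — Numerator jωL = j·15.98; denominator R + jωL = 31 + j15.98.
Step 4 — H = 0.2099 + j0.4072.
Step 5 — Magnitude: |H| = 0.4581 (-6.8 dB); phase: φ = 62.7°.

|H| = 0.4581 (-6.8 dB), φ = 62.7°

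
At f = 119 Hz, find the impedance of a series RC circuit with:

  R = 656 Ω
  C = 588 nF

Step 1 — Angular frequency: ω = 2π·f = 2π·119 = 747.7 rad/s.
Step 2 — Component impedances:
  R: Z = R = 656 Ω
  C: Z = 1/(jωC) = -j/(ω·C) = 0 - j2275 Ω
Step 3 — Series combination: Z_total = R + C = 656 - j2275 Ω = 2367∠-73.9° Ω.

Z = 656 - j2275 Ω = 2367∠-73.9° Ω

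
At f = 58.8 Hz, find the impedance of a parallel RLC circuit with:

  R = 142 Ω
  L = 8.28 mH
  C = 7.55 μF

Step 1 — Angular frequency: ω = 2π·f = 2π·58.8 = 369.5 rad/s.
Step 2 — Component impedances:
  R: Z = R = 142 Ω
  L: Z = jωL = j·369.5·0.00828 = 0 + j3.059 Ω
  C: Z = 1/(jωC) = -j/(ω·C) = 0 - j358.5 Ω
Step 3 — Parallel combination: 1/Z_total = 1/R + 1/L + 1/C; Z_total = 0.06701 + j3.084 Ω = 3.085∠88.8° Ω.

Z = 0.06701 + j3.084 Ω = 3.085∠88.8° Ω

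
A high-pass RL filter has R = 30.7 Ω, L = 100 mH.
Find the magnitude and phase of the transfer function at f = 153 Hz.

Step 1 — Angular frequency: ω = 2π·153 = 961.3 rad/s.
Step 2 — Transfer function: H(jω) = jωL/(R + jωL).
Step 3 — Numerator jωL = j·96.13; denominator R + jωL = 30.7 + j96.13.
Step 4 — H = 0.9075 + j0.2898.
Step 5 — Magnitude: |H| = 0.9526 (-0.4 dB); phase: φ = 17.7°.

|H| = 0.9526 (-0.4 dB), φ = 17.7°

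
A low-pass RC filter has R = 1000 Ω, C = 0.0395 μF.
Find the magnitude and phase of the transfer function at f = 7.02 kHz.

Step 1 — Angular frequency: ω = 2π·7020 = 4.411e+04 rad/s.
Step 2 — Transfer function: H(jω) = 1/(1 + jωRC).
Step 3 — Denominator: 1 + jωRC = 1 + j·4.411e+04·1000·3.95e-08 = 1 + j1.742.
Step 4 — H = 0.2478 - j0.4317.
Step 5 — Magnitude: |H| = 0.4978 (-6.1 dB); phase: φ = -60.1°.

|H| = 0.4978 (-6.1 dB), φ = -60.1°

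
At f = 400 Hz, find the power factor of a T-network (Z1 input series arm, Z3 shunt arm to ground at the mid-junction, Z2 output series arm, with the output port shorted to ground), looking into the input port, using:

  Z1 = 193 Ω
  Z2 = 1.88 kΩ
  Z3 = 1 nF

Step 1 — Angular frequency: ω = 2π·f = 2π·400 = 2513 rad/s.
Step 2 — Component impedances:
  Z1: Z = R = 193 Ω
  Z2: Z = R = 1880 Ω
  Z3: Z = 1/(jωC) = -j/(ω·C) = 0 - j3.979e+05 Ω
Step 3 — With the output port shorted to ground, the output series arm Z2 runs from the junction to ground; the shunt arm Z3 also runs from the junction to ground. They appear in parallel: Z3 || Z2 = 1880 - j8.883 Ω.
Step 4 — Series with input arm Z1: Z_in = Z1 + (Z3 || Z2) = 2073 - j8.883 Ω = 2073∠-0.2° Ω.
Step 5 — Power factor: PF = cos(φ) = Re(Z)/|Z| = 2073/2073 = 1.
Step 6 — Type: Im(Z) = -8.883 ⇒ leading (phase φ = -0.2°).

PF = 1 (leading, φ = -0.2°)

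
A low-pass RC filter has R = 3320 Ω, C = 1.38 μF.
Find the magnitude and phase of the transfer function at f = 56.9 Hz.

Step 1 — Angular frequency: ω = 2π·56.9 = 357.5 rad/s.
Step 2 — Transfer function: H(jω) = 1/(1 + jωRC).
Step 3 — Denominator: 1 + jωRC = 1 + j·357.5·3320·1.38e-06 = 1 + j1.638.
Step 4 — H = 0.2715 - j0.4447.
Step 5 — Magnitude: |H| = 0.5211 (-5.7 dB); phase: φ = -58.6°.

|H| = 0.5211 (-5.7 dB), φ = -58.6°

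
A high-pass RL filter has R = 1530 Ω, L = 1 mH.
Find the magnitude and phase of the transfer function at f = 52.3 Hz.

Step 1 — Angular frequency: ω = 2π·52.3 = 328.6 rad/s.
Step 2 — Transfer function: H(jω) = jωL/(R + jωL).
Step 3 — Numerator jωL = j·0.3286; denominator R + jωL = 1530 + j0.3286.
Step 4 — H = 4.613e-08 + j0.0002148.
Step 5 — Magnitude: |H| = 0.0002148 (-73.4 dB); phase: φ = 90.0°.

|H| = 0.0002148 (-73.4 dB), φ = 90.0°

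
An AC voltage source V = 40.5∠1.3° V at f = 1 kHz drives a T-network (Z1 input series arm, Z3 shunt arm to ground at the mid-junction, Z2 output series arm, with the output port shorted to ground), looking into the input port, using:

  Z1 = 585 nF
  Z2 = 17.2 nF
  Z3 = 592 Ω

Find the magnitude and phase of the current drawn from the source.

Step 1 — Angular frequency: ω = 2π·f = 2π·1000 = 6283 rad/s.
Step 2 — Component impedances:
  Z1: Z = 1/(jωC) = -j/(ω·C) = 0 - j272.1 Ω
  Z2: Z = 1/(jωC) = -j/(ω·C) = 0 - j9253 Ω
  Z3: Z = R = 592 Ω
Step 3 — With the output port shorted to ground, the output series arm Z2 runs from the junction to ground; the shunt arm Z3 also runs from the junction to ground. They appear in parallel: Z3 || Z2 = 589.6 - j37.72 Ω.
Step 4 — Series with input arm Z1: Z_in = Z1 + (Z3 || Z2) = 589.6 - j309.8 Ω = 666∠-27.7° Ω.
Step 5 — Source phasor: V = 40.5∠1.3° V = 40.49 + j0.9188 V.
Step 6 — Ohm's law: I = V / Z_total = (40.49 + j0.9188) / (589.6 - j309.8) = 0.05318 + j0.0295 A.
Step 7 — Convert to polar: |I| = 0.06081 A, ∠I = 29.0°.

I = 0.06081∠29.0° A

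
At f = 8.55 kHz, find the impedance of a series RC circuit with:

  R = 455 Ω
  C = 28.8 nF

Step 1 — Angular frequency: ω = 2π·f = 2π·8550 = 5.372e+04 rad/s.
Step 2 — Component impedances:
  R: Z = R = 455 Ω
  C: Z = 1/(jωC) = -j/(ω·C) = 0 - j646.3 Ω
Step 3 — Series combination: Z_total = R + C = 455 - j646.3 Ω = 790.4∠-54.9° Ω.

Z = 455 - j646.3 Ω = 790.4∠-54.9° Ω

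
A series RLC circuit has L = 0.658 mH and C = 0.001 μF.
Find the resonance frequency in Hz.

Step 1 — Resonance condition Im(Z)=0 gives ω₀ = 1/√(LC).
Step 2 — ω₀ = 1/√(0.000658·1e-09) = 1.233e+06 rad/s.
Step 3 — f₀ = ω₀/(2π) = 1.962e+05 Hz.

f₀ = 1.962e+05 Hz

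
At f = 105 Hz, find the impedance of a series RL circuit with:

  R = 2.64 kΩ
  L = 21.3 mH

Step 1 — Angular frequency: ω = 2π·f = 2π·105 = 659.7 rad/s.
Step 2 — Component impedances:
  R: Z = R = 2640 Ω
  L: Z = jωL = j·659.7·0.0213 = 0 + j14.05 Ω
Step 3 — Series combination: Z_total = R + L = 2640 + j14.05 Ω = 2640∠0.3° Ω.

Z = 2640 + j14.05 Ω = 2640∠0.3° Ω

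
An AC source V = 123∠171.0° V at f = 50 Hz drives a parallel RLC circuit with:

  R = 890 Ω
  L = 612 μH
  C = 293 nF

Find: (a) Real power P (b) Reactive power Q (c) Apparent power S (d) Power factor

Step 1 — Angular frequency: ω = 2π·f = 2π·50 = 314.2 rad/s.
Step 2 — Component impedances:
  R: Z = R = 890 Ω
  L: Z = jωL = j·314.2·0.000612 = 0 + j0.1923 Ω
  C: Z = 1/(jωC) = -j/(ω·C) = 0 - j1.086e+04 Ω
Step 3 — Parallel combination: 1/Z_total = 1/R + 1/L + 1/C; Z_total = 4.154e-05 + j0.1923 Ω = 0.1923∠90.0° Ω.
Step 4 — Source phasor: V = 123∠171.0° V = -121.5 + j19.24 V.
Step 5 — Current: I = V / Z = 99.94 + j631.9 A = 639.7∠81.0° A.
Step 6 — Complex power: S = V·I* = 17 + j7.869e+04 VA.
Step 7 — Real power: P = Re(S) = 17 W.
Step 8 — Reactive power: Q = Im(S) = 7.869e+04 VAR.
Step 9 — Apparent power: |S| = 7.869e+04 VA.
Step 10 — Power factor: PF = P/|S| = 0.000216 (lagging).

(a) P = 17 W  (b) Q = 7.869e+04 VAR  (c) S = 7.869e+04 VA  (d) PF = 0.000216 (lagging)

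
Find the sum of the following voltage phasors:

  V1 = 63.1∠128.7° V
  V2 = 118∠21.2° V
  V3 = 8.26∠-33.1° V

Step 1 — Convert each phasor to rectangular form:
  V1 = 63.1·(cos(128.7°) + j·sin(128.7°)) = -39.45 + j49.25 V
  V2 = 118·(cos(21.2°) + j·sin(21.2°)) = 110 + j42.67 V
  V3 = 8.26·(cos(-33.1°) + j·sin(-33.1°)) = 6.92 - j4.511 V
Step 2 — Sum components: V_total = 77.48 + j87.41 V.
Step 3 — Convert to polar: |V_total| = 116.8 V, ∠V_total = 48.4°.

V_total = 116.8∠48.4° V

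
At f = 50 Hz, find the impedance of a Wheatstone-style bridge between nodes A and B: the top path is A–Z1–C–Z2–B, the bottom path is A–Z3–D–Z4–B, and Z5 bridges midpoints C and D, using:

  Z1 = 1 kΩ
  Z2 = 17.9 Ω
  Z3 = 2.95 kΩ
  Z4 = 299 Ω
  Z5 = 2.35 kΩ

Step 1 — Angular frequency: ω = 2π·f = 2π·50 = 314.2 rad/s.
Step 2 — Component impedances:
  Z1: Z = R = 1000 Ω
  Z2: Z = R = 17.9 Ω
  Z3: Z = R = 2950 Ω
  Z4: Z = R = 299 Ω
  Z5: Z = R = 2350 Ω
Step 3 — Bridge requires nodal analysis (the Z5 bridge couples midpoints C and D, so the two paths cannot be reduced to a simple series/parallel combination). Setting node B to ground and injecting 1 A at node A, the 3-node admittance system at A, C, D solves to V_A = Z_AB = 773.8 Ω = 773.8∠0.0° Ω.

Z = 773.8 Ω = 773.8∠0.0° Ω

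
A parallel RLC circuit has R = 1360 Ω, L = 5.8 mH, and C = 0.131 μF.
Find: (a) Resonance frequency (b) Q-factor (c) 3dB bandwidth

Step 1 — Resonance: ω₀ = 1/√(LC) = 1/√(0.0058·1.31e-07) = 3.628e+04 rad/s.
Step 2 — f₀ = ω₀/(2π) = 5774 Hz.
Step 3 — Parallel Q: Q = R/(ω₀L) = 1360/(3.628e+04·0.0058) = 6.463.
Step 4 — Bandwidth: Δω = ω₀/Q = 5613 rad/s; BW = Δω/(2π) = 893.3 Hz.

(a) f₀ = 5774 Hz  (b) Q = 6.463  (c) BW = 893.3 Hz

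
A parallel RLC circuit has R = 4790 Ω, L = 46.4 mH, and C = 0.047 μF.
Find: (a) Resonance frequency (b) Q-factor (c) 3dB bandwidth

Step 1 — Resonance: ω₀ = 1/√(LC) = 1/√(0.0464·4.7e-08) = 2.141e+04 rad/s.
Step 2 — f₀ = ω₀/(2π) = 3408 Hz.
Step 3 — Parallel Q: Q = R/(ω₀L) = 4790/(2.141e+04·0.0464) = 4.821.
Step 4 — Bandwidth: Δω = ω₀/Q = 4442 rad/s; BW = Δω/(2π) = 706.9 Hz.

(a) f₀ = 3408 Hz  (b) Q = 4.821  (c) BW = 706.9 Hz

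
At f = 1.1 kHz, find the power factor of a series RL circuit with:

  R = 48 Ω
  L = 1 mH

Step 1 — Angular frequency: ω = 2π·f = 2π·1100 = 6912 rad/s.
Step 2 — Component impedances:
  R: Z = R = 48 Ω
  L: Z = jωL = j·6912·0.001 = 0 + j6.912 Ω
Step 3 — Series combination: Z_total = R + L = 48 + j6.912 Ω = 48.5∠8.2° Ω.
Step 4 — Power factor: PF = cos(φ) = Re(Z)/|Z| = 48/48.495 = 0.9898.
Step 5 — Type: Im(Z) = 6.912 ⇒ lagging (phase φ = 8.2°).

PF = 0.9898 (lagging, φ = 8.2°)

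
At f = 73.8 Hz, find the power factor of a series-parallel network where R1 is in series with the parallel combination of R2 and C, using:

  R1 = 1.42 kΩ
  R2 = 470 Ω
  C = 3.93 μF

Step 1 — Angular frequency: ω = 2π·f = 2π·73.8 = 463.7 rad/s.
Step 2 — Component impedances:
  R1: Z = R = 1420 Ω
  R2: Z = R = 470 Ω
  C: Z = 1/(jωC) = -j/(ω·C) = 0 - j548.7 Ω
Step 3 — Parallel branch: R2 || C = 1/(1/R2 + 1/C) = 271.1 - j232.2 Ω.
Step 4 — Series with R1: Z_total = R1 + (R2 || C) = 1691 - j232.2 Ω = 1707∠-7.8° Ω.
Step 5 — Power factor: PF = cos(φ) = Re(Z)/|Z| = 1691.1/1707 = 0.9907.
Step 6 — Type: Im(Z) = -232.2 ⇒ leading (phase φ = -7.8°).

PF = 0.9907 (leading, φ = -7.8°)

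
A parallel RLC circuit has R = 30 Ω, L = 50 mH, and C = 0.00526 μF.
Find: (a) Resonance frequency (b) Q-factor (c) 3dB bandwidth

Step 1 — Resonance: ω₀ = 1/√(LC) = 1/√(0.05·5.26e-09) = 6.166e+04 rad/s.
Step 2 — f₀ = ω₀/(2π) = 9814 Hz.
Step 3 — Parallel Q: Q = R/(ω₀L) = 30/(6.166e+04·0.05) = 0.00973.
Step 4 — Bandwidth: Δω = ω₀/Q = 6.337e+06 rad/s; BW = Δω/(2π) = 1.009e+06 Hz.

(a) f₀ = 9814 Hz  (b) Q = 0.00973  (c) BW = 1.009e+06 Hz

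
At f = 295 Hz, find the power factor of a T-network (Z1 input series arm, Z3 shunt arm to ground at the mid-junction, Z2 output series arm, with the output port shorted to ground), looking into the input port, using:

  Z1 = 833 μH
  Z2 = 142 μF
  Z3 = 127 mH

Step 1 — Angular frequency: ω = 2π·f = 2π·295 = 1854 rad/s.
Step 2 — Component impedances:
  Z1: Z = jωL = j·1854·0.000833 = 0 + j1.544 Ω
  Z2: Z = 1/(jωC) = -j/(ω·C) = 0 - j3.799 Ω
  Z3: Z = jωL = j·1854·0.127 = 0 + j235.4 Ω
Step 3 — With the output port shorted to ground, the output series arm Z2 runs from the junction to ground; the shunt arm Z3 also runs from the junction to ground. They appear in parallel: Z3 || Z2 = 0 - j3.862 Ω.
Step 4 — Series with input arm Z1: Z_in = Z1 + (Z3 || Z2) = 0 - j2.318 Ω = 2.318∠-90.0° Ω.
Step 5 — Power factor: PF = cos(φ) = Re(Z)/|Z| = 0/2.318 = 0.
Step 6 — Type: Im(Z) = -2.318 ⇒ leading (phase φ = -90.0°).

PF = 0 (leading, φ = -90.0°)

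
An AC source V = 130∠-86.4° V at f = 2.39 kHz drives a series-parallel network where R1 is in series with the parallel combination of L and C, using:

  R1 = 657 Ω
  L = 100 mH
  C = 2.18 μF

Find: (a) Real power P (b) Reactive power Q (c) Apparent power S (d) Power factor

Step 1 — Angular frequency: ω = 2π·f = 2π·2390 = 1.502e+04 rad/s.
Step 2 — Component impedances:
  R1: Z = R = 657 Ω
  L: Z = jωL = j·1.502e+04·0.1 = 0 + j1502 Ω
  C: Z = 1/(jωC) = -j/(ω·C) = 0 - j30.55 Ω
Step 3 — Parallel branch: L || C = 1/(1/L + 1/C) = 0 - j31.18 Ω.
Step 4 — Series with R1: Z_total = R1 + (L || C) = 657 - j31.18 Ω = 657.7∠-2.7° Ω.
Step 5 — Source phasor: V = 130∠-86.4° V = 8.163 - j129.7 V.
Step 6 — Current: I = V / Z = 0.02175 - j0.1964 A = 0.1976∠-83.7° A.
Step 7 — Complex power: S = V·I* = 25.67 - j1.218 VA.
Step 8 — Real power: P = Re(S) = 25.67 W.
Step 9 — Reactive power: Q = Im(S) = -1.218 VAR.
Step 10 — Apparent power: |S| = 25.69 VA.
Step 11 — Power factor: PF = P/|S| = 0.9989 (leading).

(a) P = 25.67 W  (b) Q = -1.218 VAR  (c) S = 25.69 VA  (d) PF = 0.9989 (leading)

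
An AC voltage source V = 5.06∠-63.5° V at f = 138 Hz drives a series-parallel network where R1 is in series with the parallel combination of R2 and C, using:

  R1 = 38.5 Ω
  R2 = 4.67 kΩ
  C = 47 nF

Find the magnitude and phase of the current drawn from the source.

Step 1 — Angular frequency: ω = 2π·f = 2π·138 = 867.1 rad/s.
Step 2 — Component impedances:
  R1: Z = R = 38.5 Ω
  R2: Z = R = 4670 Ω
  C: Z = 1/(jωC) = -j/(ω·C) = 0 - j2.454e+04 Ω
Step 3 — Parallel branch: R2 || C = 1/(1/R2 + 1/C) = 4507 - j857.7 Ω.
Step 4 — Series with R1: Z_total = R1 + (R2 || C) = 4545 - j857.7 Ω = 4625∠-10.7° Ω.
Step 5 — Source phasor: V = 5.06∠-63.5° V = 2.258 - j4.528 V.
Step 6 — Ohm's law: I = V / Z_total = (2.258 - j4.528) / (4545 - j857.7) = 0.0006612 - j0.0008715 A.
Step 7 — Convert to polar: |I| = 0.001094 A, ∠I = -52.8°.

I = 0.001094∠-52.8° A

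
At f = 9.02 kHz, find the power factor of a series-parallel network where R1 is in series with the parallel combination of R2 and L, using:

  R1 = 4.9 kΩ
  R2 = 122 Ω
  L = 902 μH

Step 1 — Angular frequency: ω = 2π·f = 2π·9020 = 5.667e+04 rad/s.
Step 2 — Component impedances:
  R1: Z = R = 4900 Ω
  R2: Z = R = 122 Ω
  L: Z = jωL = j·5.667e+04·0.000902 = 0 + j51.12 Ω
Step 3 — Parallel branch: R2 || L = 1/(1/R2 + 1/L) = 18.22 + j43.49 Ω.
Step 4 — Series with R1: Z_total = R1 + (R2 || L) = 4918 + j43.49 Ω = 4918∠0.5° Ω.
Step 5 — Power factor: PF = cos(φ) = Re(Z)/|Z| = 4918/4918 = 1.
Step 6 — Type: Im(Z) = 43.49 ⇒ lagging (phase φ = 0.5°).

PF = 1 (lagging, φ = 0.5°)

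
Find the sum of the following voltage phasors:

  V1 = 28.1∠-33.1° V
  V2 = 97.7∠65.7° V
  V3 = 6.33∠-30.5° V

Step 1 — Convert each phasor to rectangular form:
  V1 = 28.1·(cos(-33.1°) + j·sin(-33.1°)) = 23.54 - j15.35 V
  V2 = 97.7·(cos(65.7°) + j·sin(65.7°)) = 40.2 + j89.04 V
  V3 = 6.33·(cos(-30.5°) + j·sin(-30.5°)) = 5.454 - j3.213 V
Step 2 — Sum components: V_total = 69.2 + j70.49 V.
Step 3 — Convert to polar: |V_total| = 98.78 V, ∠V_total = 45.5°.

V_total = 98.78∠45.5° V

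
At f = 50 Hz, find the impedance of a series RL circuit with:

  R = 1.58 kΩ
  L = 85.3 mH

Step 1 — Angular frequency: ω = 2π·f = 2π·50 = 314.2 rad/s.
Step 2 — Component impedances:
  R: Z = R = 1580 Ω
  L: Z = jωL = j·314.2·0.0853 = 0 + j26.8 Ω
Step 3 — Series combination: Z_total = R + L = 1580 + j26.8 Ω = 1580∠1.0° Ω.

Z = 1580 + j26.8 Ω = 1580∠1.0° Ω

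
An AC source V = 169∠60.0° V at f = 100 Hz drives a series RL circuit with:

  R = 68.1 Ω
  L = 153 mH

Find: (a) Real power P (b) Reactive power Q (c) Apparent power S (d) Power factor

Step 1 — Angular frequency: ω = 2π·f = 2π·100 = 628.3 rad/s.
Step 2 — Component impedances:
  R: Z = R = 68.1 Ω
  L: Z = jωL = j·628.3·0.153 = 0 + j96.13 Ω
Step 3 — Series combination: Z_total = R + L = 68.1 + j96.13 Ω = 117.8∠54.7° Ω.
Step 4 — Source phasor: V = 169∠60.0° V = 84.5 + j146.4 V.
Step 5 — Current: I = V / Z = 1.428 + j0.1328 A = 1.435∠5.3° A.
Step 6 — Complex power: S = V·I* = 140.1 + j197.8 VA.
Step 7 — Real power: P = Re(S) = 140.1 W.
Step 8 — Reactive power: Q = Im(S) = 197.8 VAR.
Step 9 — Apparent power: |S| = 242.4 VA.
Step 10 — Power factor: PF = P/|S| = 0.5781 (lagging).

(a) P = 140.1 W  (b) Q = 197.8 VAR  (c) S = 242.4 VA  (d) PF = 0.5781 (lagging)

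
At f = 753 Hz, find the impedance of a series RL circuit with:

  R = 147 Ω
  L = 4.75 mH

Step 1 — Angular frequency: ω = 2π·f = 2π·753 = 4731 rad/s.
Step 2 — Component impedances:
  R: Z = R = 147 Ω
  L: Z = jωL = j·4731·0.00475 = 0 + j22.47 Ω
Step 3 — Series combination: Z_total = R + L = 147 + j22.47 Ω = 148.7∠8.7° Ω.

Z = 147 + j22.47 Ω = 148.7∠8.7° Ω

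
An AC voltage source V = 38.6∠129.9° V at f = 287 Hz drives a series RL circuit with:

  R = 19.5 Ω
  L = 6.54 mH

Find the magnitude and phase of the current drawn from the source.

Step 1 — Angular frequency: ω = 2π·f = 2π·287 = 1803 rad/s.
Step 2 — Component impedances:
  R: Z = R = 19.5 Ω
  L: Z = jωL = j·1803·0.00654 = 0 + j11.79 Ω
Step 3 — Series combination: Z_total = R + L = 19.5 + j11.79 Ω = 22.79∠31.2° Ω.
Step 4 — Source phasor: V = 38.6∠129.9° V = -24.76 + j29.61 V.
Step 5 — Ohm's law: I = V / Z_total = (-24.76 + j29.61) / (19.5 + j11.79) = -0.2572 + j1.674 A.
Step 6 — Convert to polar: |I| = 1.694 A, ∠I = 98.7°.

I = 1.694∠98.7° A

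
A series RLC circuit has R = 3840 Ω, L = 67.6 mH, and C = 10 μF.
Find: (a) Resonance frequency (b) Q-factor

Step 1 — Resonance condition Im(Z)=0 gives ω₀ = 1/√(LC).
Step 2 — ω₀ = 1/√(0.0676·1e-05) = 1216 rad/s.
Step 3 — f₀ = ω₀/(2π) = 193.6 Hz.
Step 4 — Series Q: Q = ω₀L/R = 1216·0.0676/3840 = 0.02141.

(a) f₀ = 193.6 Hz  (b) Q = 0.02141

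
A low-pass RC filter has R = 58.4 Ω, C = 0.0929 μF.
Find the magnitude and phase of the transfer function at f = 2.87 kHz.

Step 1 — Angular frequency: ω = 2π·2870 = 1.803e+04 rad/s.
Step 2 — Transfer function: H(jω) = 1/(1 + jωRC).
Step 3 — Denominator: 1 + jωRC = 1 + j·1.803e+04·58.4·9.29e-08 = 1 + j0.09783.
Step 4 — H = 0.9905 - j0.09691.
Step 5 — Magnitude: |H| = 0.9952 (-0.0 dB); phase: φ = -5.6°.

|H| = 0.9952 (-0.0 dB), φ = -5.6°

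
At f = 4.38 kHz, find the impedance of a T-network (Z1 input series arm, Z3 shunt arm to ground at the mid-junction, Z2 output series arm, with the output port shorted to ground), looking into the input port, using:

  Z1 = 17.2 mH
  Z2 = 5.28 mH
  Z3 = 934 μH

Step 1 — Angular frequency: ω = 2π·f = 2π·4380 = 2.752e+04 rad/s.
Step 2 — Component impedances:
  Z1: Z = jωL = j·2.752e+04·0.0172 = 0 + j473.4 Ω
  Z2: Z = jωL = j·2.752e+04·0.00528 = 0 + j145.3 Ω
  Z3: Z = jωL = j·2.752e+04·0.000934 = 0 + j25.7 Ω
Step 3 — With the output port shorted to ground, the output series arm Z2 runs from the junction to ground; the shunt arm Z3 also runs from the junction to ground. They appear in parallel: Z3 || Z2 = 0 + j21.84 Ω.
Step 4 — Series with input arm Z1: Z_in = Z1 + (Z3 || Z2) = 0 + j495.2 Ω = 495.2∠90.0° Ω.

Z = 0 + j495.2 Ω = 495.2∠90.0° Ω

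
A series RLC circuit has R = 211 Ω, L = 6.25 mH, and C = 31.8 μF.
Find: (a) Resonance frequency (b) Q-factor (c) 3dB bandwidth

Step 1 — Resonance: ω₀ = 1/√(LC) = 1/√(0.00625·3.18e-05) = 2243 rad/s.
Step 2 — f₀ = ω₀/(2π) = 357 Hz.
Step 3 — Series Q: Q = ω₀L/R = 2243·0.00625/211 = 0.06644.
Step 4 — Bandwidth: Δω = ω₀/Q = 3.376e+04 rad/s; BW = Δω/(2π) = 5373 Hz.

(a) f₀ = 357 Hz  (b) Q = 0.06644  (c) BW = 5373 Hz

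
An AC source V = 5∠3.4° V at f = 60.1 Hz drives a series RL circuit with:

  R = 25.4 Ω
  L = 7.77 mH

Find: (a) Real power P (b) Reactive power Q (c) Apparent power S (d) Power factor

Step 1 — Angular frequency: ω = 2π·f = 2π·60.1 = 377.6 rad/s.
Step 2 — Component impedances:
  R: Z = R = 25.4 Ω
  L: Z = jωL = j·377.6·0.00777 = 0 + j2.934 Ω
Step 3 — Series combination: Z_total = R + L = 25.4 + j2.934 Ω = 25.57∠6.6° Ω.
Step 4 — Source phasor: V = 5∠3.4° V = 4.991 + j0.2965 V.
Step 5 — Current: I = V / Z = 0.1952 - j0.01088 A = 0.1956∠-3.2° A.
Step 6 — Complex power: S = V·I* = 0.9713 + j0.1122 VA.
Step 7 — Real power: P = Re(S) = 0.9713 W.
Step 8 — Reactive power: Q = Im(S) = 0.1122 VAR.
Step 9 — Apparent power: |S| = 0.9778 VA.
Step 10 — Power factor: PF = P/|S| = 0.9934 (lagging).

(a) P = 0.9713 W  (b) Q = 0.1122 VAR  (c) S = 0.9778 VA  (d) PF = 0.9934 (lagging)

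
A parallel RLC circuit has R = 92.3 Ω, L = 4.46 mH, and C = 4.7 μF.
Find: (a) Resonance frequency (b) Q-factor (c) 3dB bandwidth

Step 1 — Resonance: ω₀ = 1/√(LC) = 1/√(0.00446·4.7e-06) = 6907 rad/s.
Step 2 — f₀ = ω₀/(2π) = 1099 Hz.
Step 3 — Parallel Q: Q = R/(ω₀L) = 92.3/(6907·0.00446) = 2.996.
Step 4 — Bandwidth: Δω = ω₀/Q = 2305 rad/s; BW = Δω/(2π) = 366.9 Hz.

(a) f₀ = 1099 Hz  (b) Q = 2.996  (c) BW = 366.9 Hz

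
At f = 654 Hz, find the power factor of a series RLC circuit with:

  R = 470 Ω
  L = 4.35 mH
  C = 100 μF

Step 1 — Angular frequency: ω = 2π·f = 2π·654 = 4109 rad/s.
Step 2 — Component impedances:
  R: Z = R = 470 Ω
  L: Z = jωL = j·4109·0.00435 = 0 + j17.88 Ω
  C: Z = 1/(jωC) = -j/(ω·C) = 0 - j2.434 Ω
Step 3 — Series combination: Z_total = R + L + C = 470 + j15.44 Ω = 470.3∠1.9° Ω.
Step 4 — Power factor: PF = cos(φ) = Re(Z)/|Z| = 470/470.25 = 0.9995.
Step 5 — Type: Im(Z) = 15.44 ⇒ lagging (phase φ = 1.9°).

PF = 0.9995 (lagging, φ = 1.9°)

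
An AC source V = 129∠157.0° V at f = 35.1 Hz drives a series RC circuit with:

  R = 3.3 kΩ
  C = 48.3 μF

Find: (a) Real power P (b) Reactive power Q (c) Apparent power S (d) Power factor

Step 1 — Angular frequency: ω = 2π·f = 2π·35.1 = 220.5 rad/s.
Step 2 — Component impedances:
  R: Z = R = 3300 Ω
  C: Z = 1/(jωC) = -j/(ω·C) = 0 - j93.88 Ω
Step 3 — Series combination: Z_total = R + C = 3300 - j93.88 Ω = 3301∠-1.6° Ω.
Step 4 — Source phasor: V = 129∠157.0° V = -118.7 + j50.4 V.
Step 5 — Current: I = V / Z = -0.03639 + j0.01424 A = 0.03908∠158.6° A.
Step 6 — Complex power: S = V·I* = 5.039 - j0.1433 VA.
Step 7 — Real power: P = Re(S) = 5.039 W.
Step 8 — Reactive power: Q = Im(S) = -0.1433 VAR.
Step 9 — Apparent power: |S| = 5.041 VA.
Step 10 — Power factor: PF = P/|S| = 0.9996 (leading).

(a) P = 5.039 W  (b) Q = -0.1433 VAR  (c) S = 5.041 VA  (d) PF = 0.9996 (leading)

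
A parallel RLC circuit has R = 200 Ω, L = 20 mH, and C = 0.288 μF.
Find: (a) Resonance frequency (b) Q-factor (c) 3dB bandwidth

Step 1 — Resonance: ω₀ = 1/√(LC) = 1/√(0.02·2.88e-07) = 1.318e+04 rad/s.
Step 2 — f₀ = ω₀/(2π) = 2097 Hz.
Step 3 — Parallel Q: Q = R/(ω₀L) = 200/(1.318e+04·0.02) = 0.7589.
Step 4 — Bandwidth: Δω = ω₀/Q = 1.736e+04 rad/s; BW = Δω/(2π) = 2763 Hz.

(a) f₀ = 2097 Hz  (b) Q = 0.7589  (c) BW = 2763 Hz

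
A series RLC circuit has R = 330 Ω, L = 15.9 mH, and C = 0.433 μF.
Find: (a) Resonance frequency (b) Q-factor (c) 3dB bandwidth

Step 1 — Resonance condition Im(Z)=0 gives ω₀ = 1/√(LC).
Step 2 — ω₀ = 1/√(0.0159·4.33e-07) = 1.205e+04 rad/s.
Step 3 — f₀ = ω₀/(2π) = 1918 Hz.
Step 4 — Series Q: Q = ω₀L/R = 1.205e+04·0.0159/330 = 0.5807.
Step 5 — 3dB bandwidth: Δω = ω₀/Q = 2.075e+04 rad/s; BW = Δω/(2π) = 3303 Hz.

(a) f₀ = 1918 Hz  (b) Q = 0.5807  (c) BW = 3303 Hz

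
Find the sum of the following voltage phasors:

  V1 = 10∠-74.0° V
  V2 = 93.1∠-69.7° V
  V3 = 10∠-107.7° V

Step 1 — Convert each phasor to rectangular form:
  V1 = 10·(cos(-74.0°) + j·sin(-74.0°)) = 2.756 - j9.613 V
  V2 = 93.1·(cos(-69.7°) + j·sin(-69.7°)) = 32.3 - j87.32 V
  V3 = 10·(cos(-107.7°) + j·sin(-107.7°)) = -3.04 - j9.527 V
Step 2 — Sum components: V_total = 32.02 - j106.5 V.
Step 3 — Convert to polar: |V_total| = 111.2 V, ∠V_total = -73.3°.

V_total = 111.2∠-73.3° V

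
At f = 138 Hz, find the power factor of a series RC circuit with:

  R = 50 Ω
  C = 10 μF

Step 1 — Angular frequency: ω = 2π·f = 2π·138 = 867.1 rad/s.
Step 2 — Component impedances:
  R: Z = R = 50 Ω
  C: Z = 1/(jωC) = -j/(ω·C) = 0 - j115.3 Ω
Step 3 — Series combination: Z_total = R + C = 50 - j115.3 Ω = 125.7∠-66.6° Ω.
Step 4 — Power factor: PF = cos(φ) = Re(Z)/|Z| = 50/125.7 = 0.3978.
Step 5 — Type: Im(Z) = -115.3 ⇒ leading (phase φ = -66.6°).

PF = 0.3978 (leading, φ = -66.6°)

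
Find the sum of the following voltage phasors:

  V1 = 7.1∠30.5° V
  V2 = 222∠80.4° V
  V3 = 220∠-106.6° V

Step 1 — Convert each phasor to rectangular form:
  V1 = 7.1·(cos(30.5°) + j·sin(30.5°)) = 6.118 + j3.604 V
  V2 = 222·(cos(80.4°) + j·sin(80.4°)) = 37.02 + j218.9 V
  V3 = 220·(cos(-106.6°) + j·sin(-106.6°)) = -62.85 - j210.8 V
Step 2 — Sum components: V_total = -19.71 + j11.66 V.
Step 3 — Convert to polar: |V_total| = 22.9 V, ∠V_total = 149.4°.

V_total = 22.9∠149.4° V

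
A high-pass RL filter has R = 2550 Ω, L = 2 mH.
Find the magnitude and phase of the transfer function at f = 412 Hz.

Step 1 — Angular frequency: ω = 2π·412 = 2589 rad/s.
Step 2 — Transfer function: H(jω) = jωL/(R + jωL).
Step 3 — Numerator jωL = j·5.177; denominator R + jωL = 2550 + j5.177.
Step 4 — H = 4.122e-06 + j0.00203.
Step 5 — Magnitude: |H| = 0.00203 (-53.8 dB); phase: φ = 89.9°.

|H| = 0.00203 (-53.8 dB), φ = 89.9°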